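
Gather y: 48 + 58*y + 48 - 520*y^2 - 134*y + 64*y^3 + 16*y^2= 64*y^3 - 504*y^2 - 76*y + 96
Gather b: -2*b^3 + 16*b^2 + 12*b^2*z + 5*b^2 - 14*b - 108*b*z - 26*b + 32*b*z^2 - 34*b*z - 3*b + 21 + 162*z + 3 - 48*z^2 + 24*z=-2*b^3 + b^2*(12*z + 21) + b*(32*z^2 - 142*z - 43) - 48*z^2 + 186*z + 24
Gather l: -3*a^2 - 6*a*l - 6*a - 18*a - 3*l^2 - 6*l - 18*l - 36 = -3*a^2 - 24*a - 3*l^2 + l*(-6*a - 24) - 36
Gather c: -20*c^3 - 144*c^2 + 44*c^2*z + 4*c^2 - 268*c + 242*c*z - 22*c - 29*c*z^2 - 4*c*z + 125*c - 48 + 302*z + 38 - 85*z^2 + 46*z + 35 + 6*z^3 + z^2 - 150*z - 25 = -20*c^3 + c^2*(44*z - 140) + c*(-29*z^2 + 238*z - 165) + 6*z^3 - 84*z^2 + 198*z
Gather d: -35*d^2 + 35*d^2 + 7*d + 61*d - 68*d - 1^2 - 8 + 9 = 0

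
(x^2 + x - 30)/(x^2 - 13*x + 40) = (x + 6)/(x - 8)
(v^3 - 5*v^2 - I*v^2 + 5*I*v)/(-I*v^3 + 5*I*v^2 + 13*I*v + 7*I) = v*(I*v^2 + v*(1 - 5*I) - 5)/(v^3 - 5*v^2 - 13*v - 7)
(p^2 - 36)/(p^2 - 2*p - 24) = (p + 6)/(p + 4)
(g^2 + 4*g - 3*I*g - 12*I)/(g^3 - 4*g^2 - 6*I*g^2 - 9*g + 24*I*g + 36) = (g + 4)/(g^2 - g*(4 + 3*I) + 12*I)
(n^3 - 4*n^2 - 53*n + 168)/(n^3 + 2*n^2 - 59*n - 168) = (n - 3)/(n + 3)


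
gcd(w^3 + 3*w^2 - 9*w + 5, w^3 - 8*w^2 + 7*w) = w - 1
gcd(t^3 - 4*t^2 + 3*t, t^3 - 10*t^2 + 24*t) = t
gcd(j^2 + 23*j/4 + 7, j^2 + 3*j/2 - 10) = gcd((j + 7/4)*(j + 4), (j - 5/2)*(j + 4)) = j + 4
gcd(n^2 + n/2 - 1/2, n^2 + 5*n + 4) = n + 1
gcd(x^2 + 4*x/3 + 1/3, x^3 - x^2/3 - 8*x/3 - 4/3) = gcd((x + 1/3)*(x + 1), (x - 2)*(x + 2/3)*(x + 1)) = x + 1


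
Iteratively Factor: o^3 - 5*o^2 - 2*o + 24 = (o + 2)*(o^2 - 7*o + 12) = (o - 4)*(o + 2)*(o - 3)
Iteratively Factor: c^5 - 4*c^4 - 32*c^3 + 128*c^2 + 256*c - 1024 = (c - 4)*(c^4 - 32*c^2 + 256) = (c - 4)^2*(c^3 + 4*c^2 - 16*c - 64) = (c - 4)^2*(c + 4)*(c^2 - 16) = (c - 4)^2*(c + 4)^2*(c - 4)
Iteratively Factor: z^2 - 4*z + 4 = (z - 2)*(z - 2)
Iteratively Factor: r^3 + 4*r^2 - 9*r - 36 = (r - 3)*(r^2 + 7*r + 12) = (r - 3)*(r + 3)*(r + 4)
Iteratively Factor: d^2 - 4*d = (d - 4)*(d)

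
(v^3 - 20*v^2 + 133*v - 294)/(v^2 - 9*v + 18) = (v^2 - 14*v + 49)/(v - 3)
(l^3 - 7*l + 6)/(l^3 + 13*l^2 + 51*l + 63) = (l^2 - 3*l + 2)/(l^2 + 10*l + 21)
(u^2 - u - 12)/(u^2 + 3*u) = (u - 4)/u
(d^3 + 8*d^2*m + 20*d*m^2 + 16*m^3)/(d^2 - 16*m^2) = (d^2 + 4*d*m + 4*m^2)/(d - 4*m)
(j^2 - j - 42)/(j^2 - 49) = (j + 6)/(j + 7)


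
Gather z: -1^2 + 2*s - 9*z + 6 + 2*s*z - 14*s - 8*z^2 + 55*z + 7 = -12*s - 8*z^2 + z*(2*s + 46) + 12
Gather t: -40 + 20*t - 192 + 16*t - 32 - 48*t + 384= 120 - 12*t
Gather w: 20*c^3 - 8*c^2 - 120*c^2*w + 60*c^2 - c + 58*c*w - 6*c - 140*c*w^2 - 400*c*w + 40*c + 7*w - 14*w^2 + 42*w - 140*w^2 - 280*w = 20*c^3 + 52*c^2 + 33*c + w^2*(-140*c - 154) + w*(-120*c^2 - 342*c - 231)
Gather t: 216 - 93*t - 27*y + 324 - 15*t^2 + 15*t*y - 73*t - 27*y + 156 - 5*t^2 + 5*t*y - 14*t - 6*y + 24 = -20*t^2 + t*(20*y - 180) - 60*y + 720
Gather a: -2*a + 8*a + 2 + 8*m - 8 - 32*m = 6*a - 24*m - 6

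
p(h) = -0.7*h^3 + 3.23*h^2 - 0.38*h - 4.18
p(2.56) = 4.27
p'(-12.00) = -380.30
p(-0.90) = -0.71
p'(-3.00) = -38.66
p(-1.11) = 1.18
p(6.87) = -81.31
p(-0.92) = -0.55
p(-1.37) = 4.20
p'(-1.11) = -10.14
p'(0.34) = 1.57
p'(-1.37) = -13.17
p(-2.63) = 31.89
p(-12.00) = 1675.10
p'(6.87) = -55.11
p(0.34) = -3.96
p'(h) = -2.1*h^2 + 6.46*h - 0.38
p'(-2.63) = -31.90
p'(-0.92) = -8.10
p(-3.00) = 44.93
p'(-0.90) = -7.90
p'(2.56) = 2.40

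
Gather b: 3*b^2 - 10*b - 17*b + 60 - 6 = 3*b^2 - 27*b + 54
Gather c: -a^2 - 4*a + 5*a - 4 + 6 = -a^2 + a + 2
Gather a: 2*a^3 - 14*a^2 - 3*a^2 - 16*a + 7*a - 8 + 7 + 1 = 2*a^3 - 17*a^2 - 9*a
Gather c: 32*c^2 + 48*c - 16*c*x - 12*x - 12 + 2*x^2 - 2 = 32*c^2 + c*(48 - 16*x) + 2*x^2 - 12*x - 14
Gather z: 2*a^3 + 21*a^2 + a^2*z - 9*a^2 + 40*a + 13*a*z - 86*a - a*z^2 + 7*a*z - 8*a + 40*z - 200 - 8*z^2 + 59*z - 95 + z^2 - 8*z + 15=2*a^3 + 12*a^2 - 54*a + z^2*(-a - 7) + z*(a^2 + 20*a + 91) - 280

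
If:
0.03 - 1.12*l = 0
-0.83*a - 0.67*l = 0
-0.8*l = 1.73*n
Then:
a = -0.02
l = 0.03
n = -0.01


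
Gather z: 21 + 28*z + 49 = 28*z + 70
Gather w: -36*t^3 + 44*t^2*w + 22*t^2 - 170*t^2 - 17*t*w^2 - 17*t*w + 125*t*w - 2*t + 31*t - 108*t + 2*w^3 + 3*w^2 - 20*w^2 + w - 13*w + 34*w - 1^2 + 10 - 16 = -36*t^3 - 148*t^2 - 79*t + 2*w^3 + w^2*(-17*t - 17) + w*(44*t^2 + 108*t + 22) - 7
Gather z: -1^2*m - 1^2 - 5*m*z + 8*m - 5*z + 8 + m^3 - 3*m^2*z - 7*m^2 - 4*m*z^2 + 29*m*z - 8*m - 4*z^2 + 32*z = m^3 - 7*m^2 - m + z^2*(-4*m - 4) + z*(-3*m^2 + 24*m + 27) + 7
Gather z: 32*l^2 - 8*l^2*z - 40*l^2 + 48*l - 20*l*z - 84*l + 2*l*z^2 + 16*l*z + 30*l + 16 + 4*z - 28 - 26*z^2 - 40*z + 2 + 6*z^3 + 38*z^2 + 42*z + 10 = -8*l^2 - 6*l + 6*z^3 + z^2*(2*l + 12) + z*(-8*l^2 - 4*l + 6)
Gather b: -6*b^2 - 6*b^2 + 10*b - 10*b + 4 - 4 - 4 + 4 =-12*b^2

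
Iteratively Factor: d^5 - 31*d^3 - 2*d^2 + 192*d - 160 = (d - 1)*(d^4 + d^3 - 30*d^2 - 32*d + 160) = (d - 2)*(d - 1)*(d^3 + 3*d^2 - 24*d - 80) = (d - 5)*(d - 2)*(d - 1)*(d^2 + 8*d + 16) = (d - 5)*(d - 2)*(d - 1)*(d + 4)*(d + 4)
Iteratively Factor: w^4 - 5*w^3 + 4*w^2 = (w)*(w^3 - 5*w^2 + 4*w) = w*(w - 1)*(w^2 - 4*w) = w^2*(w - 1)*(w - 4)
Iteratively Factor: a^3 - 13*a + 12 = (a - 1)*(a^2 + a - 12) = (a - 3)*(a - 1)*(a + 4)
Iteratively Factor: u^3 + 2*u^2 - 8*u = (u)*(u^2 + 2*u - 8) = u*(u + 4)*(u - 2)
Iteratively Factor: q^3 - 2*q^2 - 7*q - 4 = (q - 4)*(q^2 + 2*q + 1) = (q - 4)*(q + 1)*(q + 1)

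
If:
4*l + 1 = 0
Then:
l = -1/4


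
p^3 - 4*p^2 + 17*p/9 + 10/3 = (p - 3)*(p - 5/3)*(p + 2/3)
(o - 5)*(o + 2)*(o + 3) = o^3 - 19*o - 30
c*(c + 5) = c^2 + 5*c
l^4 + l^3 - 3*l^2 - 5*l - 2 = (l - 2)*(l + 1)^3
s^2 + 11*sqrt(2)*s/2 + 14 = (s + 2*sqrt(2))*(s + 7*sqrt(2)/2)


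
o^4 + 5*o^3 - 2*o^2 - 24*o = o*(o - 2)*(o + 3)*(o + 4)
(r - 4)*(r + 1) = r^2 - 3*r - 4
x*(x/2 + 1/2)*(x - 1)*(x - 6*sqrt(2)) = x^4/2 - 3*sqrt(2)*x^3 - x^2/2 + 3*sqrt(2)*x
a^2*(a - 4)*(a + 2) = a^4 - 2*a^3 - 8*a^2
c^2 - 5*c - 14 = (c - 7)*(c + 2)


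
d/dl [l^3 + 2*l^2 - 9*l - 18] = 3*l^2 + 4*l - 9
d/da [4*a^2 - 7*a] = 8*a - 7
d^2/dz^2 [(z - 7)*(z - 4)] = 2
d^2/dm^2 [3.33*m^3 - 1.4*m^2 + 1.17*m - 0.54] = 19.98*m - 2.8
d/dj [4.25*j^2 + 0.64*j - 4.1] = 8.5*j + 0.64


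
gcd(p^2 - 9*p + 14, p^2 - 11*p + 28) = p - 7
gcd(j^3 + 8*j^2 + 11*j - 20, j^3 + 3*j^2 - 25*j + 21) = j - 1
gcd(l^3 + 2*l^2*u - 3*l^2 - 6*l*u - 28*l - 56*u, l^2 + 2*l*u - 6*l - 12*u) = l + 2*u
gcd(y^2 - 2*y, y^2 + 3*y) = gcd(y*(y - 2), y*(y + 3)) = y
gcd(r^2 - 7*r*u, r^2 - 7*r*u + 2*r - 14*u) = r - 7*u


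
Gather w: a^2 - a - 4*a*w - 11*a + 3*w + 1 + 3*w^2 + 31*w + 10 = a^2 - 12*a + 3*w^2 + w*(34 - 4*a) + 11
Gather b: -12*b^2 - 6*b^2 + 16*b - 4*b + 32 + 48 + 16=-18*b^2 + 12*b + 96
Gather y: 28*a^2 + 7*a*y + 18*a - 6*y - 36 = 28*a^2 + 18*a + y*(7*a - 6) - 36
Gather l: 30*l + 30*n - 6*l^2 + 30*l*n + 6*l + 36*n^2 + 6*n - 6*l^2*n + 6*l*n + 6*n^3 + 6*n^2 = l^2*(-6*n - 6) + l*(36*n + 36) + 6*n^3 + 42*n^2 + 36*n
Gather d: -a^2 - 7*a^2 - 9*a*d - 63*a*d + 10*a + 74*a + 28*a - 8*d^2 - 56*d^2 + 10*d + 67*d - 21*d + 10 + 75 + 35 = -8*a^2 + 112*a - 64*d^2 + d*(56 - 72*a) + 120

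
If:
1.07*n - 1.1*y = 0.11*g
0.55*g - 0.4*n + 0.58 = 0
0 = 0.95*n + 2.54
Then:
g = -3.00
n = -2.67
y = -2.30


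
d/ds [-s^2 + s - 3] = 1 - 2*s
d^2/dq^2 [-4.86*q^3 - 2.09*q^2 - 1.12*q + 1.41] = -29.16*q - 4.18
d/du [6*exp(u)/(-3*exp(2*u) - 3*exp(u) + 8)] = (18*exp(2*u) + 48)*exp(u)/(9*exp(4*u) + 18*exp(3*u) - 39*exp(2*u) - 48*exp(u) + 64)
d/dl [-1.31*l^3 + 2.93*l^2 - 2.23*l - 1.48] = -3.93*l^2 + 5.86*l - 2.23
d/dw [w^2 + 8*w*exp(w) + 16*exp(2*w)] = 8*w*exp(w) + 2*w + 32*exp(2*w) + 8*exp(w)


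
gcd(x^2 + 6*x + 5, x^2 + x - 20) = x + 5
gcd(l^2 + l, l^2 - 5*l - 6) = l + 1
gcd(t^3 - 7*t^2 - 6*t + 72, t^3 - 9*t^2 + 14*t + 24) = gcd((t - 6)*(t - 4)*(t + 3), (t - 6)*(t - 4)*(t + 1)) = t^2 - 10*t + 24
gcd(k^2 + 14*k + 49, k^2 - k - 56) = k + 7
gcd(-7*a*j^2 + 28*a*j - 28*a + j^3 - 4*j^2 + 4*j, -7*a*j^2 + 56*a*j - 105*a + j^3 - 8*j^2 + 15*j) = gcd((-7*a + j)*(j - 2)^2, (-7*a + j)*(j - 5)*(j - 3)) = 7*a - j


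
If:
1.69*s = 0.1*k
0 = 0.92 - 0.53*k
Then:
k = 1.74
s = 0.10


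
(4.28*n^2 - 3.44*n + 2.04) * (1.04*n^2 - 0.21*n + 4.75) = 4.4512*n^4 - 4.4764*n^3 + 23.174*n^2 - 16.7684*n + 9.69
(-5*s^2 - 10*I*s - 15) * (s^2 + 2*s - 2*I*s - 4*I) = -5*s^4 - 10*s^3 - 35*s^2 - 70*s + 30*I*s + 60*I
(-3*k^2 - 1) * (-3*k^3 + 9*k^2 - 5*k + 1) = 9*k^5 - 27*k^4 + 18*k^3 - 12*k^2 + 5*k - 1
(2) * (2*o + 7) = 4*o + 14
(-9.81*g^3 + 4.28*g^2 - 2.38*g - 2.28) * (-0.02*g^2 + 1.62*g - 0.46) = 0.1962*g^5 - 15.9778*g^4 + 11.4938*g^3 - 5.7788*g^2 - 2.5988*g + 1.0488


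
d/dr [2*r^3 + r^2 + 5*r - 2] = 6*r^2 + 2*r + 5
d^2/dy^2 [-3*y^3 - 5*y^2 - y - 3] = -18*y - 10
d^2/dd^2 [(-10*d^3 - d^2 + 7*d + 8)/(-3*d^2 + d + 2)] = 4*(5*d^3 - 69*d^2 + 33*d - 19)/(27*d^6 - 27*d^5 - 45*d^4 + 35*d^3 + 30*d^2 - 12*d - 8)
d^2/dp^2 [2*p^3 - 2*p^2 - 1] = 12*p - 4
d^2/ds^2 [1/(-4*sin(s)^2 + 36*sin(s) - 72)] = (4*sin(s)^4 - 27*sin(s)^3 + 3*sin(s)^2 + 216*sin(s) - 126)/(4*(sin(s)^2 - 9*sin(s) + 18)^3)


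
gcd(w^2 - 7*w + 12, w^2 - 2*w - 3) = w - 3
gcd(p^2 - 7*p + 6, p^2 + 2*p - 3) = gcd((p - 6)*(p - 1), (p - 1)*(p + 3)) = p - 1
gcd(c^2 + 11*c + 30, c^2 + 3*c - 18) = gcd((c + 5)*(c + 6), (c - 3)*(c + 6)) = c + 6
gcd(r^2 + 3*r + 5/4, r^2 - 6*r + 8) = 1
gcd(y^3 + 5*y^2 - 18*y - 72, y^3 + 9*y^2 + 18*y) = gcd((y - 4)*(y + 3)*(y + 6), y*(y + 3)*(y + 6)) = y^2 + 9*y + 18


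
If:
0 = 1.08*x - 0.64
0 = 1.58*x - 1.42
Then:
No Solution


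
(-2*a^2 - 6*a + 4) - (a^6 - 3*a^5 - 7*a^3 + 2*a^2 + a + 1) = -a^6 + 3*a^5 + 7*a^3 - 4*a^2 - 7*a + 3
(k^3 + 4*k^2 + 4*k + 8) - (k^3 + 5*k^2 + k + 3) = -k^2 + 3*k + 5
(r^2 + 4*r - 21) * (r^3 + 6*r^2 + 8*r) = r^5 + 10*r^4 + 11*r^3 - 94*r^2 - 168*r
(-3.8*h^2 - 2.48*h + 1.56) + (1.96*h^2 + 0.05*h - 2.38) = -1.84*h^2 - 2.43*h - 0.82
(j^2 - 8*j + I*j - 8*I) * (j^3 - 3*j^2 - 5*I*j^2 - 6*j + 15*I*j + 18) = j^5 - 11*j^4 - 4*I*j^4 + 23*j^3 + 44*I*j^3 + 11*j^2 - 102*I*j^2 - 24*j + 66*I*j - 144*I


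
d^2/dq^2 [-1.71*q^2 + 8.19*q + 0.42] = -3.42000000000000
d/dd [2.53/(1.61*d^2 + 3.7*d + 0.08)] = (-8.1466*d - 9.361)/(1.61*d^2 + 3.7*d + 0.08)^2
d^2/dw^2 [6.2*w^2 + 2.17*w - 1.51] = 12.4000000000000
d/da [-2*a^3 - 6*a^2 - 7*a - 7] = -6*a^2 - 12*a - 7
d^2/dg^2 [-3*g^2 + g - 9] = -6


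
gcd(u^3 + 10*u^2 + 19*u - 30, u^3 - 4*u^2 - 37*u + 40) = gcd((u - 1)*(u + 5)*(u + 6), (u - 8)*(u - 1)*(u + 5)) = u^2 + 4*u - 5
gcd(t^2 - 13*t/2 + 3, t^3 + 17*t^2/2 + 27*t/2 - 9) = t - 1/2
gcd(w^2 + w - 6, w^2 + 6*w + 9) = w + 3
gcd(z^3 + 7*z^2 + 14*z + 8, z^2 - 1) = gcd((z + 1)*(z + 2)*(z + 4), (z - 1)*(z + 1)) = z + 1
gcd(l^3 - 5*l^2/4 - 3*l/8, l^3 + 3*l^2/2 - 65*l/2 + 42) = l - 3/2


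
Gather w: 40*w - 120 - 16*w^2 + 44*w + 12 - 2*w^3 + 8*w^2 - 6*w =-2*w^3 - 8*w^2 + 78*w - 108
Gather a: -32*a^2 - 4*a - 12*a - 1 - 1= -32*a^2 - 16*a - 2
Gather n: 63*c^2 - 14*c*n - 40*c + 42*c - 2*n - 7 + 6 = 63*c^2 + 2*c + n*(-14*c - 2) - 1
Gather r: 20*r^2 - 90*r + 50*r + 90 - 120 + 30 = 20*r^2 - 40*r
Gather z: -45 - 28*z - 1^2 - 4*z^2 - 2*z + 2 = -4*z^2 - 30*z - 44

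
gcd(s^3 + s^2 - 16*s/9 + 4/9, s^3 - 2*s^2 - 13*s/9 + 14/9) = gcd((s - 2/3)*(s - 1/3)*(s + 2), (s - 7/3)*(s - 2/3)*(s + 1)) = s - 2/3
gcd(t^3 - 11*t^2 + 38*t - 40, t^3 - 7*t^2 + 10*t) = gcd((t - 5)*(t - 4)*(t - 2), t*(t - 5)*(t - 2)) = t^2 - 7*t + 10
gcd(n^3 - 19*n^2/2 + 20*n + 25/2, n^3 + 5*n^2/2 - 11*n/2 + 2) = 1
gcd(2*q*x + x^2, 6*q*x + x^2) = x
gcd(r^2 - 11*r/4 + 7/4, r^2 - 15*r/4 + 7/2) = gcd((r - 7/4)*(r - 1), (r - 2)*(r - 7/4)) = r - 7/4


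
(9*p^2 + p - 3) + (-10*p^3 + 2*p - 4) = -10*p^3 + 9*p^2 + 3*p - 7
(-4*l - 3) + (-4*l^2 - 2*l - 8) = -4*l^2 - 6*l - 11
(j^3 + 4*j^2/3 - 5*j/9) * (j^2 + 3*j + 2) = j^5 + 13*j^4/3 + 49*j^3/9 + j^2 - 10*j/9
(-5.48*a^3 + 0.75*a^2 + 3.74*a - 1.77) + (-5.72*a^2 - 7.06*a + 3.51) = -5.48*a^3 - 4.97*a^2 - 3.32*a + 1.74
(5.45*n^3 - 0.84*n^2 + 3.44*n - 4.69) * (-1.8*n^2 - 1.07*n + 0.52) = -9.81*n^5 - 4.3195*n^4 - 2.4592*n^3 + 4.3244*n^2 + 6.8071*n - 2.4388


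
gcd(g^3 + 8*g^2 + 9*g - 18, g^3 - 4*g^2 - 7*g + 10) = g - 1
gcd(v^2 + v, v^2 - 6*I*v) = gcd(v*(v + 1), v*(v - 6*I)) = v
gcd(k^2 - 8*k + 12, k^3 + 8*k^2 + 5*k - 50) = k - 2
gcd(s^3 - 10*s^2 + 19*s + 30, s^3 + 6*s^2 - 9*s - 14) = s + 1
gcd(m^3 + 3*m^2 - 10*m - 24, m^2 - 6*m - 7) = 1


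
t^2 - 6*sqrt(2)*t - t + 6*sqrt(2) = (t - 1)*(t - 6*sqrt(2))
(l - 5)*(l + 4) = l^2 - l - 20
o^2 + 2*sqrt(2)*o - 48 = (o - 4*sqrt(2))*(o + 6*sqrt(2))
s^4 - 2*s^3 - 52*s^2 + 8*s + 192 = (s - 8)*(s - 2)*(s + 2)*(s + 6)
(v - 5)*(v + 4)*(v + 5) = v^3 + 4*v^2 - 25*v - 100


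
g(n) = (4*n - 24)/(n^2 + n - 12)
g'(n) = (-2*n - 1)*(4*n - 24)/(n^2 + n - 12)^2 + 4/(n^2 + n - 12) = 4*(n^2 + n - (n - 6)*(2*n + 1) - 12)/(n^2 + n - 12)^2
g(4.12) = -0.83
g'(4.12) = 1.28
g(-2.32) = 3.72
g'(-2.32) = -1.96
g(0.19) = 1.97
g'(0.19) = -0.11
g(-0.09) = 2.02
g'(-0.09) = -0.19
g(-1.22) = 2.46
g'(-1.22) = -0.64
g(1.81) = 2.42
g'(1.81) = 1.04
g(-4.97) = -5.68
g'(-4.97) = -6.05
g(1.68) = 2.30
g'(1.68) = 0.81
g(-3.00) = 6.00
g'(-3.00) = -5.67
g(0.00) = 2.00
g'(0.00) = -0.17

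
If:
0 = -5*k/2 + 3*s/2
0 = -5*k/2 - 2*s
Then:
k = 0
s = 0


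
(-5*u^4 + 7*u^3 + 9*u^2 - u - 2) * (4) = -20*u^4 + 28*u^3 + 36*u^2 - 4*u - 8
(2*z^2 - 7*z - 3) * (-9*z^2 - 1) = -18*z^4 + 63*z^3 + 25*z^2 + 7*z + 3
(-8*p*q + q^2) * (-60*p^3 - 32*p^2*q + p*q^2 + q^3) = 480*p^4*q + 196*p^3*q^2 - 40*p^2*q^3 - 7*p*q^4 + q^5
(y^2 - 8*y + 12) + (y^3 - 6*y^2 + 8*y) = y^3 - 5*y^2 + 12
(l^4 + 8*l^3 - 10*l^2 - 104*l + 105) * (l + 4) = l^5 + 12*l^4 + 22*l^3 - 144*l^2 - 311*l + 420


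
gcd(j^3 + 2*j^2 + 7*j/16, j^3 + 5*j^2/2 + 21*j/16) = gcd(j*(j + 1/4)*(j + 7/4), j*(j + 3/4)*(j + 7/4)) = j^2 + 7*j/4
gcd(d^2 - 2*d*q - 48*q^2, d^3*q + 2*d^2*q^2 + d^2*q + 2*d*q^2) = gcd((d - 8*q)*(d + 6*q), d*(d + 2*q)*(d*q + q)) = 1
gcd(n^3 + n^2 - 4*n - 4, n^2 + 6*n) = 1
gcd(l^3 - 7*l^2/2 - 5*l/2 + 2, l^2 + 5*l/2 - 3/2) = l - 1/2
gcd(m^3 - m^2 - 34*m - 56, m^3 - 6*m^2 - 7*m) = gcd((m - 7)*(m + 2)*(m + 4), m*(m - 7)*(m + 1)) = m - 7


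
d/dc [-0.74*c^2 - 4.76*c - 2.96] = -1.48*c - 4.76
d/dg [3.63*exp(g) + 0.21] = 3.63*exp(g)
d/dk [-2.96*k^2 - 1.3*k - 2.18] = -5.92*k - 1.3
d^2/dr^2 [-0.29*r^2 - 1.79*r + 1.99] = -0.580000000000000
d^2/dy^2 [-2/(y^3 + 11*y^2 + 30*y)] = 4*(y*(3*y + 11)*(y^2 + 11*y + 30) - (3*y^2 + 22*y + 30)^2)/(y^3*(y^2 + 11*y + 30)^3)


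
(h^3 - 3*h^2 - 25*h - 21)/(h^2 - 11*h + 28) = (h^2 + 4*h + 3)/(h - 4)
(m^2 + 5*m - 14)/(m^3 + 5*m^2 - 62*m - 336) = (m - 2)/(m^2 - 2*m - 48)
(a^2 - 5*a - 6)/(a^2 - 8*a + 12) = (a + 1)/(a - 2)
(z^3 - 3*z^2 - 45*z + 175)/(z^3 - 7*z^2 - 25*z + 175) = (z^2 + 2*z - 35)/(z^2 - 2*z - 35)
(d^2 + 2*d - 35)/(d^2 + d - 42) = (d - 5)/(d - 6)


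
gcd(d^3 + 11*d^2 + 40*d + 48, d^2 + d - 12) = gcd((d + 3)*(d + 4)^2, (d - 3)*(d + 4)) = d + 4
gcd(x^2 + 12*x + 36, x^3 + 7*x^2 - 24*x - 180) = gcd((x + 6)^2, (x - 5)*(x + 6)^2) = x^2 + 12*x + 36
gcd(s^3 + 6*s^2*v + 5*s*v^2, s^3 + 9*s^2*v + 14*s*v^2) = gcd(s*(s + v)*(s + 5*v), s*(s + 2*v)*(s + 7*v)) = s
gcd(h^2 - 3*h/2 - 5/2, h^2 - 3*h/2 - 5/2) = h^2 - 3*h/2 - 5/2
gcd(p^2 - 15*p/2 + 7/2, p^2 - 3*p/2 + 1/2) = p - 1/2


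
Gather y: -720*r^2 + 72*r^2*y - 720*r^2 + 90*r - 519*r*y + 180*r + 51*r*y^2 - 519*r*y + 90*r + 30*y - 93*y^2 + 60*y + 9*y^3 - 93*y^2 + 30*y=-1440*r^2 + 360*r + 9*y^3 + y^2*(51*r - 186) + y*(72*r^2 - 1038*r + 120)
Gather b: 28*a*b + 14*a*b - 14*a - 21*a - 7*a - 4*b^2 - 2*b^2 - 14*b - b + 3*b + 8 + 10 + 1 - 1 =-42*a - 6*b^2 + b*(42*a - 12) + 18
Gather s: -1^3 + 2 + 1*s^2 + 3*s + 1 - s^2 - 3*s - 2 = 0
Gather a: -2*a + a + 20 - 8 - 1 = 11 - a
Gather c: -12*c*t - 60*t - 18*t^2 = -12*c*t - 18*t^2 - 60*t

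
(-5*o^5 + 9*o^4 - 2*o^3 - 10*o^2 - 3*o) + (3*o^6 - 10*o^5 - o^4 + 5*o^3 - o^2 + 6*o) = 3*o^6 - 15*o^5 + 8*o^4 + 3*o^3 - 11*o^2 + 3*o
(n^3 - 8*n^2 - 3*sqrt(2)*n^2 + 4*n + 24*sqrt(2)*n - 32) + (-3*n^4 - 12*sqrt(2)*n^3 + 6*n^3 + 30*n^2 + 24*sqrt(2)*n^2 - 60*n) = -3*n^4 - 12*sqrt(2)*n^3 + 7*n^3 + 22*n^2 + 21*sqrt(2)*n^2 - 56*n + 24*sqrt(2)*n - 32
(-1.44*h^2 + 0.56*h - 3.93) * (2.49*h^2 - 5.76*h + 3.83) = -3.5856*h^4 + 9.6888*h^3 - 18.5265*h^2 + 24.7816*h - 15.0519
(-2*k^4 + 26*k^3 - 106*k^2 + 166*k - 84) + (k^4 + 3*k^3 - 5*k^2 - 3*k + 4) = -k^4 + 29*k^3 - 111*k^2 + 163*k - 80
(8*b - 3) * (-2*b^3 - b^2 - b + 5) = -16*b^4 - 2*b^3 - 5*b^2 + 43*b - 15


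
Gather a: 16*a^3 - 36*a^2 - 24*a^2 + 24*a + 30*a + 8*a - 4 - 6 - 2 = 16*a^3 - 60*a^2 + 62*a - 12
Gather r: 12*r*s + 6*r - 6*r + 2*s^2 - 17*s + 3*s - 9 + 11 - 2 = 12*r*s + 2*s^2 - 14*s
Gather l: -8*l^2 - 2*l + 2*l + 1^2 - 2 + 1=-8*l^2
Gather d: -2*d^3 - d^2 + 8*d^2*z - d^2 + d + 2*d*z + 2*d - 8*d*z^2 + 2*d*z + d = -2*d^3 + d^2*(8*z - 2) + d*(-8*z^2 + 4*z + 4)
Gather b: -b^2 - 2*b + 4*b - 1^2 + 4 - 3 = -b^2 + 2*b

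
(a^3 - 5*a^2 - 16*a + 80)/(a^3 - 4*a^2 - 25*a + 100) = (a + 4)/(a + 5)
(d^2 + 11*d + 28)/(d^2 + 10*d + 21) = (d + 4)/(d + 3)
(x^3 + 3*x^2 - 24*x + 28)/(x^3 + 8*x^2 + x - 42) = (x - 2)/(x + 3)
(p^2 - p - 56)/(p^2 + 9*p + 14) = (p - 8)/(p + 2)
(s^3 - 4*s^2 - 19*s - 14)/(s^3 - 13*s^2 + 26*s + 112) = (s + 1)/(s - 8)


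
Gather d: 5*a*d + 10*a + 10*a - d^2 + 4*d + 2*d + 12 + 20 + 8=20*a - d^2 + d*(5*a + 6) + 40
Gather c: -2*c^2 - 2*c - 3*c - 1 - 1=-2*c^2 - 5*c - 2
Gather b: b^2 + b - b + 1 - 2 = b^2 - 1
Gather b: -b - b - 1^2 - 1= -2*b - 2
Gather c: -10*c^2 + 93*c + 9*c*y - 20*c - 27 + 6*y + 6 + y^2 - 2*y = -10*c^2 + c*(9*y + 73) + y^2 + 4*y - 21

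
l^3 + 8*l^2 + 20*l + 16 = (l + 2)^2*(l + 4)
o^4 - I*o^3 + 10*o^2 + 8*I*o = o*(o - 4*I)*(o + I)*(o + 2*I)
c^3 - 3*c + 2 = (c - 1)^2*(c + 2)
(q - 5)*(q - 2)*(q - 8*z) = q^3 - 8*q^2*z - 7*q^2 + 56*q*z + 10*q - 80*z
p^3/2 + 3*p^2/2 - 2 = (p/2 + 1)*(p - 1)*(p + 2)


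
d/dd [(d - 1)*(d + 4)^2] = (d + 4)*(3*d + 2)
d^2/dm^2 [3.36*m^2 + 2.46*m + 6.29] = 6.72000000000000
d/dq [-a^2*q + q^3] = -a^2 + 3*q^2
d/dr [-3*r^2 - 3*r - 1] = -6*r - 3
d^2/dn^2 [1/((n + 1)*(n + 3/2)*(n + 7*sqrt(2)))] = 4*(4*(n + 1)^2*(n + 7*sqrt(2))^2 + 2*(n + 1)^2*(n + 7*sqrt(2))*(2*n + 3) + (n + 1)^2*(2*n + 3)^2 + 2*(n + 1)*(n + 7*sqrt(2))^2*(2*n + 3) + (n + 1)*(n + 7*sqrt(2))*(2*n + 3)^2 + (n + 7*sqrt(2))^2*(2*n + 3)^2)/((n + 1)^3*(n + 7*sqrt(2))^3*(2*n + 3)^3)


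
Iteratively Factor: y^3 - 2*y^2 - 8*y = (y - 4)*(y^2 + 2*y) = (y - 4)*(y + 2)*(y)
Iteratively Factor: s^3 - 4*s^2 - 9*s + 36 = (s - 3)*(s^2 - s - 12) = (s - 4)*(s - 3)*(s + 3)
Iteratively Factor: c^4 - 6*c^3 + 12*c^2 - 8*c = (c - 2)*(c^3 - 4*c^2 + 4*c) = (c - 2)^2*(c^2 - 2*c) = (c - 2)^3*(c)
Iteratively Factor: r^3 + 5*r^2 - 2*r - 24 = (r + 4)*(r^2 + r - 6) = (r + 3)*(r + 4)*(r - 2)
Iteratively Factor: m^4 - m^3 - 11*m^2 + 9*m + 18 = (m + 1)*(m^3 - 2*m^2 - 9*m + 18) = (m - 2)*(m + 1)*(m^2 - 9) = (m - 2)*(m + 1)*(m + 3)*(m - 3)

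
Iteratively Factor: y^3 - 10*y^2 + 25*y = (y)*(y^2 - 10*y + 25) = y*(y - 5)*(y - 5)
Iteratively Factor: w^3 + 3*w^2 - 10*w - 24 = (w + 4)*(w^2 - w - 6) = (w + 2)*(w + 4)*(w - 3)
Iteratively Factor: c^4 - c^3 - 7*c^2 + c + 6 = (c + 2)*(c^3 - 3*c^2 - c + 3) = (c + 1)*(c + 2)*(c^2 - 4*c + 3) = (c - 3)*(c + 1)*(c + 2)*(c - 1)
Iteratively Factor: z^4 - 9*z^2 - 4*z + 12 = (z - 3)*(z^3 + 3*z^2 - 4) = (z - 3)*(z + 2)*(z^2 + z - 2) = (z - 3)*(z - 1)*(z + 2)*(z + 2)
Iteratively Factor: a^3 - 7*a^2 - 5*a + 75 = (a - 5)*(a^2 - 2*a - 15) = (a - 5)*(a + 3)*(a - 5)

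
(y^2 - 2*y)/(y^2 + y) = (y - 2)/(y + 1)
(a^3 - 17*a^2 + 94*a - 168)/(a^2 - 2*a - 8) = (a^2 - 13*a + 42)/(a + 2)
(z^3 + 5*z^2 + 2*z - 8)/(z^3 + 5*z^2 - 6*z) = (z^2 + 6*z + 8)/(z*(z + 6))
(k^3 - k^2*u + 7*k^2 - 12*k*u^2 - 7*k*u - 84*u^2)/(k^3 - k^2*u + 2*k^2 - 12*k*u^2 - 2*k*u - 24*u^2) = (k + 7)/(k + 2)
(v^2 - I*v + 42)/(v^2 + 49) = (v + 6*I)/(v + 7*I)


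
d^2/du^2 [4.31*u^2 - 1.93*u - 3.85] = 8.62000000000000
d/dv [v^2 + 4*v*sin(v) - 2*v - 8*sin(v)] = 4*v*cos(v) + 2*v + 4*sin(v) - 8*cos(v) - 2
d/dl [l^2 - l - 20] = 2*l - 1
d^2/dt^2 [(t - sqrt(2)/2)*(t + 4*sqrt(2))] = 2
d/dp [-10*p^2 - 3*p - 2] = -20*p - 3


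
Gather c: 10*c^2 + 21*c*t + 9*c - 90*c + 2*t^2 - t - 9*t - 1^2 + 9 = 10*c^2 + c*(21*t - 81) + 2*t^2 - 10*t + 8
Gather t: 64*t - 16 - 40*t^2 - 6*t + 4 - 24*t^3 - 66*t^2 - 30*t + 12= -24*t^3 - 106*t^2 + 28*t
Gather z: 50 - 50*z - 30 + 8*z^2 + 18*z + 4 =8*z^2 - 32*z + 24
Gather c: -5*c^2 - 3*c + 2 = -5*c^2 - 3*c + 2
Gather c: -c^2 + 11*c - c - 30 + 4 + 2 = -c^2 + 10*c - 24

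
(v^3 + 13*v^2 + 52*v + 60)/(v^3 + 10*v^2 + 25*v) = (v^2 + 8*v + 12)/(v*(v + 5))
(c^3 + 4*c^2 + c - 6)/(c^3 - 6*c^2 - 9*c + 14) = (c + 3)/(c - 7)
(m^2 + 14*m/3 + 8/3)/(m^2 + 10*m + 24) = (m + 2/3)/(m + 6)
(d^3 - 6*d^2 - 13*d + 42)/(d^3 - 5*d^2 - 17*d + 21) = (d - 2)/(d - 1)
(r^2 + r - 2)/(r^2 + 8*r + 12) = (r - 1)/(r + 6)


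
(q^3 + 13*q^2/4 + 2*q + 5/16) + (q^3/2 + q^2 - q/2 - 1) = 3*q^3/2 + 17*q^2/4 + 3*q/2 - 11/16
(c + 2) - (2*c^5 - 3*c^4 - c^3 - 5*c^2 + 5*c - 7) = -2*c^5 + 3*c^4 + c^3 + 5*c^2 - 4*c + 9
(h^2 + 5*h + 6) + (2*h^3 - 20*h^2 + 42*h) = 2*h^3 - 19*h^2 + 47*h + 6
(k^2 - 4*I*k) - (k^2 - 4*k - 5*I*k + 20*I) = 4*k + I*k - 20*I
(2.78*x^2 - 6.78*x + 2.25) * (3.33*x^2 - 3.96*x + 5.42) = 9.2574*x^4 - 33.5862*x^3 + 49.4089*x^2 - 45.6576*x + 12.195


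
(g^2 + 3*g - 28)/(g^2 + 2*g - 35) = (g - 4)/(g - 5)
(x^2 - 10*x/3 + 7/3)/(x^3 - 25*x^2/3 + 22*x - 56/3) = (x - 1)/(x^2 - 6*x + 8)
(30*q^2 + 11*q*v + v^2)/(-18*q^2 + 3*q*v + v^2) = (-5*q - v)/(3*q - v)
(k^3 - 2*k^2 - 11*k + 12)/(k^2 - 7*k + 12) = (k^2 + 2*k - 3)/(k - 3)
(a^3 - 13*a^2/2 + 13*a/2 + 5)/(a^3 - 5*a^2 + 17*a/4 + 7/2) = 2*(a - 5)/(2*a - 7)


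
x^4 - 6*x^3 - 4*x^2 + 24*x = x*(x - 6)*(x - 2)*(x + 2)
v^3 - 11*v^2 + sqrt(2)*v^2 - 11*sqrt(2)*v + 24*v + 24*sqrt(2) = (v - 8)*(v - 3)*(v + sqrt(2))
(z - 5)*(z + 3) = z^2 - 2*z - 15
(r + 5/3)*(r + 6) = r^2 + 23*r/3 + 10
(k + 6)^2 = k^2 + 12*k + 36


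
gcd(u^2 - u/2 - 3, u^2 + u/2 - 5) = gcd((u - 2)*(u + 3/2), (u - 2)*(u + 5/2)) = u - 2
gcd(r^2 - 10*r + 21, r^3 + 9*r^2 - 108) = r - 3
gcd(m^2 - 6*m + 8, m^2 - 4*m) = m - 4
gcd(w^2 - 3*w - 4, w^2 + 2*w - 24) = w - 4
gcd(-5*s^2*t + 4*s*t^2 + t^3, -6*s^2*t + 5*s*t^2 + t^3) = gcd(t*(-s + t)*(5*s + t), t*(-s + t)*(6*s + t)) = s*t - t^2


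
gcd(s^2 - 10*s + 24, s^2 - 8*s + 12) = s - 6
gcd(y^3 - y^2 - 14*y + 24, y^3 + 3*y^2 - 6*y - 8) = y^2 + 2*y - 8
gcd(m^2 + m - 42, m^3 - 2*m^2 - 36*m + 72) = m - 6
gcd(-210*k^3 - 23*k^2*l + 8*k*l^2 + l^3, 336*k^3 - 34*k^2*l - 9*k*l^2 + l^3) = 6*k + l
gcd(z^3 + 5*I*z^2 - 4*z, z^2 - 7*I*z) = z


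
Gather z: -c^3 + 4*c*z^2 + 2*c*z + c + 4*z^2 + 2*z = -c^3 + c + z^2*(4*c + 4) + z*(2*c + 2)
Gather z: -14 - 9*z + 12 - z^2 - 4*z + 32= -z^2 - 13*z + 30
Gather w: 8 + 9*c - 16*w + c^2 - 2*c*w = c^2 + 9*c + w*(-2*c - 16) + 8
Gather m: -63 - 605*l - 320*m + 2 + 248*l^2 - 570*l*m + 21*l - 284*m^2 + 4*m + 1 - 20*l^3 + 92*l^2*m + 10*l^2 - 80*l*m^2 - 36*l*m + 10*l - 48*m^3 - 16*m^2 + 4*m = -20*l^3 + 258*l^2 - 574*l - 48*m^3 + m^2*(-80*l - 300) + m*(92*l^2 - 606*l - 312) - 60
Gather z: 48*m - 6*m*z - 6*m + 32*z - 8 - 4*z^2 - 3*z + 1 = 42*m - 4*z^2 + z*(29 - 6*m) - 7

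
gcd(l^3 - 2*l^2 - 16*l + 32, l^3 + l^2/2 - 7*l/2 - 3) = l - 2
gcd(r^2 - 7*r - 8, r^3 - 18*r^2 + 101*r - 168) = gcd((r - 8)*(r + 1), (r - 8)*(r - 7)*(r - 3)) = r - 8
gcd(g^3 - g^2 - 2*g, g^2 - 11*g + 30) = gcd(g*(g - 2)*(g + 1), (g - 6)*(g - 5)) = 1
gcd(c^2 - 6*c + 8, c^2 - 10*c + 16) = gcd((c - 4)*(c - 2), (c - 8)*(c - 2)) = c - 2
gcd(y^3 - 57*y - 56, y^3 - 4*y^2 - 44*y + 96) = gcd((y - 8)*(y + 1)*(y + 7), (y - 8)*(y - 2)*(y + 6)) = y - 8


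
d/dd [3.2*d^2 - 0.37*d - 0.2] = 6.4*d - 0.37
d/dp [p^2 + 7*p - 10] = 2*p + 7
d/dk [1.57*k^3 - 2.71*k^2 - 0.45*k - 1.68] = 4.71*k^2 - 5.42*k - 0.45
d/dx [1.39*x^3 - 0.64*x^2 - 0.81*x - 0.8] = 4.17*x^2 - 1.28*x - 0.81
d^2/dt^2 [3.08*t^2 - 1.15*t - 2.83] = 6.16000000000000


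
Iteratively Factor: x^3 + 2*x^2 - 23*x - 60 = (x + 3)*(x^2 - x - 20) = (x - 5)*(x + 3)*(x + 4)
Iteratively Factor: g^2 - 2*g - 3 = (g - 3)*(g + 1)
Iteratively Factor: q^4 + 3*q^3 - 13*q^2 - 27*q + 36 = (q - 1)*(q^3 + 4*q^2 - 9*q - 36) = (q - 3)*(q - 1)*(q^2 + 7*q + 12) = (q - 3)*(q - 1)*(q + 3)*(q + 4)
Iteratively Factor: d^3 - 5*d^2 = (d)*(d^2 - 5*d) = d*(d - 5)*(d)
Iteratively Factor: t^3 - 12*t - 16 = (t + 2)*(t^2 - 2*t - 8) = (t + 2)^2*(t - 4)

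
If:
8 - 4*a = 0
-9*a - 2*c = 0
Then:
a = 2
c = -9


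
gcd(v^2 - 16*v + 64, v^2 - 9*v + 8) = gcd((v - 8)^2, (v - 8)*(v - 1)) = v - 8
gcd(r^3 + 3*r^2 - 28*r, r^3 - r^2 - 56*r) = r^2 + 7*r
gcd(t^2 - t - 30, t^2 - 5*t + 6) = 1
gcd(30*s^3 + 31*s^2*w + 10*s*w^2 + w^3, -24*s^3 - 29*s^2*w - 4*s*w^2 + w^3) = 3*s + w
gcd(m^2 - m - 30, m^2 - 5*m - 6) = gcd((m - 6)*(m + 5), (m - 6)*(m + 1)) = m - 6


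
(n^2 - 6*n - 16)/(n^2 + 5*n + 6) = (n - 8)/(n + 3)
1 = 1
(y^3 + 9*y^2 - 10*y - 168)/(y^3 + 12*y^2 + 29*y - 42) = (y - 4)/(y - 1)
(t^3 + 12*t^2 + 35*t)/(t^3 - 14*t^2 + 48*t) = (t^2 + 12*t + 35)/(t^2 - 14*t + 48)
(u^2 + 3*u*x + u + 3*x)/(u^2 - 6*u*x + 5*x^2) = (u^2 + 3*u*x + u + 3*x)/(u^2 - 6*u*x + 5*x^2)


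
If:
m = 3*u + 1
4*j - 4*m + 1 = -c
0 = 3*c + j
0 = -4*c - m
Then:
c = -1/5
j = 3/5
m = 4/5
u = -1/15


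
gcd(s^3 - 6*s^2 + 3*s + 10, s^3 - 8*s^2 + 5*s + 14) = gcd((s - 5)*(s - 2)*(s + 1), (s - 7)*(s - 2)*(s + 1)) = s^2 - s - 2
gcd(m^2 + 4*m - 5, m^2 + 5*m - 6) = m - 1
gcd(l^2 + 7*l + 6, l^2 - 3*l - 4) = l + 1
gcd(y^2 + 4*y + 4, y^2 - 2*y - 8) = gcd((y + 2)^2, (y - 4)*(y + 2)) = y + 2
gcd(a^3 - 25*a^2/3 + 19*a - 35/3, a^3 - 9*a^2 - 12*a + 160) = a - 5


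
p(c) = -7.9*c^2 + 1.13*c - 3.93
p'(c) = 1.13 - 15.8*c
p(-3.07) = -81.86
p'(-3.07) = 49.64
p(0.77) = -7.74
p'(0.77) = -11.04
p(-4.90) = -199.15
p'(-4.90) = 78.55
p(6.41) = -321.28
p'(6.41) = -100.15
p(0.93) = -9.71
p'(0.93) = -13.56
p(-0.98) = -12.62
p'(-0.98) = 16.61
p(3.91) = -120.29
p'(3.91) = -60.65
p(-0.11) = -4.15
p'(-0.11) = 2.87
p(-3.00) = -78.42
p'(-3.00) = 48.53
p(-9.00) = -654.00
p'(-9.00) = 143.33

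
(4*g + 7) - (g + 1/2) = 3*g + 13/2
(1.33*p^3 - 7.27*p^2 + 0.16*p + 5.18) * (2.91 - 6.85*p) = -9.1105*p^4 + 53.6698*p^3 - 22.2517*p^2 - 35.0174*p + 15.0738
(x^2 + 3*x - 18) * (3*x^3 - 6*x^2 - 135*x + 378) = 3*x^5 + 3*x^4 - 207*x^3 + 81*x^2 + 3564*x - 6804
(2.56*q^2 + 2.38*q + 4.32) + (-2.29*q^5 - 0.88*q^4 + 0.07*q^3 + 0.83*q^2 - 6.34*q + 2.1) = -2.29*q^5 - 0.88*q^4 + 0.07*q^3 + 3.39*q^2 - 3.96*q + 6.42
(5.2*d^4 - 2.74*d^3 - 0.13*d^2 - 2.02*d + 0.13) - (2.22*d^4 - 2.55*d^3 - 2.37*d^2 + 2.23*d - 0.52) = 2.98*d^4 - 0.19*d^3 + 2.24*d^2 - 4.25*d + 0.65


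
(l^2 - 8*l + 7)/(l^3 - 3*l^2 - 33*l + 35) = 1/(l + 5)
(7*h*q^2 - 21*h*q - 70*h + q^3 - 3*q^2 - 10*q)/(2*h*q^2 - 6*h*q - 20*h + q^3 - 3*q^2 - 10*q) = (7*h + q)/(2*h + q)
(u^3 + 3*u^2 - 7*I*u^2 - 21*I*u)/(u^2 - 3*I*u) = (u^2 + u*(3 - 7*I) - 21*I)/(u - 3*I)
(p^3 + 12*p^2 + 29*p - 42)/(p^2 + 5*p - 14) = (p^2 + 5*p - 6)/(p - 2)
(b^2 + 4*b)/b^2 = (b + 4)/b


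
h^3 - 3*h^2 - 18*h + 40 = (h - 5)*(h - 2)*(h + 4)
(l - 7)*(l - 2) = l^2 - 9*l + 14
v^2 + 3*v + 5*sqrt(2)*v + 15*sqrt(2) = (v + 3)*(v + 5*sqrt(2))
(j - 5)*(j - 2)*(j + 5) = j^3 - 2*j^2 - 25*j + 50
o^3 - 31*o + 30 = (o - 5)*(o - 1)*(o + 6)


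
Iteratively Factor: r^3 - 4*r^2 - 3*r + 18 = (r + 2)*(r^2 - 6*r + 9) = (r - 3)*(r + 2)*(r - 3)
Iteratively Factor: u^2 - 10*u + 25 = (u - 5)*(u - 5)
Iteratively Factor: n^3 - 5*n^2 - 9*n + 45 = (n - 5)*(n^2 - 9) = (n - 5)*(n - 3)*(n + 3)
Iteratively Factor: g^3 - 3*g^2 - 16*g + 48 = (g + 4)*(g^2 - 7*g + 12) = (g - 4)*(g + 4)*(g - 3)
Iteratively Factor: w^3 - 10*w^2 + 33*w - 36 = (w - 3)*(w^2 - 7*w + 12) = (w - 3)^2*(w - 4)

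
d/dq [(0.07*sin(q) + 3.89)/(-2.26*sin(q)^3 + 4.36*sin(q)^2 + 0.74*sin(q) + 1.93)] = (0.3164*sin(q)^3 + 26.069*sin(q)^2 - 33.9208*sin(q) - 2.7435)*cos(q)/(5.1076*sin(q)^6 - 19.7072*sin(q)^5 + 15.6648*sin(q)^4 - 2.2708*sin(q)^3 + 17.3772*sin(q)^2 + 2.8564*sin(q) + 3.7249)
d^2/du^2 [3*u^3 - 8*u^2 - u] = 18*u - 16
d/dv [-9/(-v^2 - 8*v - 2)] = 18*(-v - 4)/(v^2 + 8*v + 2)^2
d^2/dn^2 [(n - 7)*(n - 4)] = 2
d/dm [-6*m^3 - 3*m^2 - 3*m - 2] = -18*m^2 - 6*m - 3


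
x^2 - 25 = (x - 5)*(x + 5)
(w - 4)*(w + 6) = w^2 + 2*w - 24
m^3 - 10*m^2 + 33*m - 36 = (m - 4)*(m - 3)^2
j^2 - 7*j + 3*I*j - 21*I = (j - 7)*(j + 3*I)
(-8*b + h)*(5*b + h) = -40*b^2 - 3*b*h + h^2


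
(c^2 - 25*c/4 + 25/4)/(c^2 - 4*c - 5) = (c - 5/4)/(c + 1)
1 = 1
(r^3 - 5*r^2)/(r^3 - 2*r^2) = (r - 5)/(r - 2)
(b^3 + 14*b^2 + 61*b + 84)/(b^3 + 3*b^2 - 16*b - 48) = (b + 7)/(b - 4)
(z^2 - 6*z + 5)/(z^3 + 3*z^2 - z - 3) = (z - 5)/(z^2 + 4*z + 3)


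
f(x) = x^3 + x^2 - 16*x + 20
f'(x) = 3*x^2 + 2*x - 16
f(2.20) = 0.29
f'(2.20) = 2.92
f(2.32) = 0.75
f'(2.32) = 4.79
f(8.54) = 579.13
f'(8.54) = 219.87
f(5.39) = 119.40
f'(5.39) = 81.94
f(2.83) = 5.39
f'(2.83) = 13.69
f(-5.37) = -20.10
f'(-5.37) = 59.77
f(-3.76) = 41.14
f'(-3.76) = 18.89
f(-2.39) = 50.30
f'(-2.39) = -3.64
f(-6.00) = -64.00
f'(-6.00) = 80.00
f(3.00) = 8.00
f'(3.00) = 17.00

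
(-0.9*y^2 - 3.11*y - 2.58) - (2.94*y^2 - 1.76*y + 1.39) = -3.84*y^2 - 1.35*y - 3.97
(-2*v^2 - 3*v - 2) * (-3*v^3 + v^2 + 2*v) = 6*v^5 + 7*v^4 - v^3 - 8*v^2 - 4*v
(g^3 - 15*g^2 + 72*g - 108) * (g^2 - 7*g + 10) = g^5 - 22*g^4 + 187*g^3 - 762*g^2 + 1476*g - 1080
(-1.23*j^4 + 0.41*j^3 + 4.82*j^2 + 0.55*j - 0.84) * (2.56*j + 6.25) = -3.1488*j^5 - 6.6379*j^4 + 14.9017*j^3 + 31.533*j^2 + 1.2871*j - 5.25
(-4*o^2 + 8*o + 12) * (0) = 0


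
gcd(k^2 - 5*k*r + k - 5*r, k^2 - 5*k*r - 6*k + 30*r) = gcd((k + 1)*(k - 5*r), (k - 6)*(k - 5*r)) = -k + 5*r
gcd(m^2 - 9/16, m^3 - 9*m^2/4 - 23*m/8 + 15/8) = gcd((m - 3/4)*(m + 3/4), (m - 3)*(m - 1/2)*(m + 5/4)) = 1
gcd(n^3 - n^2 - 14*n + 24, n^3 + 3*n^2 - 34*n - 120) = n + 4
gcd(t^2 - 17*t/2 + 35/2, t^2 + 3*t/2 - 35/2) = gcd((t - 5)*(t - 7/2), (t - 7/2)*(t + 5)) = t - 7/2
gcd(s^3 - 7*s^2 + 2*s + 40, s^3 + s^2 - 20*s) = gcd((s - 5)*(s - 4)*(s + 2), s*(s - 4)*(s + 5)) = s - 4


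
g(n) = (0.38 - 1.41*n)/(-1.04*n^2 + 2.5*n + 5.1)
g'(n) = (0.38 - 1.41*n)*(2.08*n - 2.5)/(-1.04*n^2 + 2.5*n + 5.1)^2 - 1.41/(-1.04*n^2 + 2.5*n + 5.1) = (-1.4664*n^2 + 0.7904*n - 8.141)/(1.0816*n^4 - 5.2*n^3 - 4.358*n^2 + 25.5*n + 26.01)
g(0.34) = -0.02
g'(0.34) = -0.24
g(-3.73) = -0.30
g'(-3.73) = -0.09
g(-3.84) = -0.29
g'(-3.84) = -0.08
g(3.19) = -1.65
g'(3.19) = -3.31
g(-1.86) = -0.95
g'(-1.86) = -1.48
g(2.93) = -1.07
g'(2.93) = -1.51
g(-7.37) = -0.15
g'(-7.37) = -0.02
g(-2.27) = -0.60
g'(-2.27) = -0.50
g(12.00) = 0.14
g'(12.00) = -0.02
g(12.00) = 0.14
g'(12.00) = -0.02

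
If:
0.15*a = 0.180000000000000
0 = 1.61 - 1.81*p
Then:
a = 1.20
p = 0.89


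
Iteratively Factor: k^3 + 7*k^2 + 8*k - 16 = (k + 4)*(k^2 + 3*k - 4) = (k - 1)*(k + 4)*(k + 4)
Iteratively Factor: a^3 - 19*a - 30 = (a - 5)*(a^2 + 5*a + 6) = (a - 5)*(a + 2)*(a + 3)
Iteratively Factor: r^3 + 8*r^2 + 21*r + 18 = (r + 2)*(r^2 + 6*r + 9) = (r + 2)*(r + 3)*(r + 3)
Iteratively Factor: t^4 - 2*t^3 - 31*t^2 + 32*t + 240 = (t + 4)*(t^3 - 6*t^2 - 7*t + 60) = (t - 4)*(t + 4)*(t^2 - 2*t - 15) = (t - 5)*(t - 4)*(t + 4)*(t + 3)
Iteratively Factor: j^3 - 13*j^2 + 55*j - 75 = (j - 3)*(j^2 - 10*j + 25) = (j - 5)*(j - 3)*(j - 5)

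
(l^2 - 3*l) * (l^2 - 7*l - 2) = l^4 - 10*l^3 + 19*l^2 + 6*l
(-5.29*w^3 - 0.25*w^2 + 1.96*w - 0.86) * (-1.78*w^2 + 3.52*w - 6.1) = 9.4162*w^5 - 18.1758*w^4 + 27.9002*w^3 + 9.955*w^2 - 14.9832*w + 5.246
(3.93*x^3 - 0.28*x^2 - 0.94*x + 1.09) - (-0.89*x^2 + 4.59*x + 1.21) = 3.93*x^3 + 0.61*x^2 - 5.53*x - 0.12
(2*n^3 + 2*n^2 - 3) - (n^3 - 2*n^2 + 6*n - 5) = n^3 + 4*n^2 - 6*n + 2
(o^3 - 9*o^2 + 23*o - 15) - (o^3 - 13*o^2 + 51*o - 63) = 4*o^2 - 28*o + 48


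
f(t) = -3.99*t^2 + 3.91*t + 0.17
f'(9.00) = -67.91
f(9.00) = -287.83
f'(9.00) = -67.91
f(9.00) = -287.83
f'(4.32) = -30.56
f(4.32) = -57.40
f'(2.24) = -13.97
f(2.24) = -11.09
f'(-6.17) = 53.15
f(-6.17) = -175.85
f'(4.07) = -28.57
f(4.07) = -50.01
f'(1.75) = -10.06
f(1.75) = -5.21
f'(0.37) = 0.96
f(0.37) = 1.07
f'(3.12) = -20.99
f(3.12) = -26.47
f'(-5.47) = 47.56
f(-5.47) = -140.60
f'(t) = 3.91 - 7.98*t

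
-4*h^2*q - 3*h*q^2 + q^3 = q*(-4*h + q)*(h + q)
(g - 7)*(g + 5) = g^2 - 2*g - 35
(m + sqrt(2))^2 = m^2 + 2*sqrt(2)*m + 2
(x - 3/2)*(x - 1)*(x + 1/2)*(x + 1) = x^4 - x^3 - 7*x^2/4 + x + 3/4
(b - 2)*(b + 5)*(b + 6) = b^3 + 9*b^2 + 8*b - 60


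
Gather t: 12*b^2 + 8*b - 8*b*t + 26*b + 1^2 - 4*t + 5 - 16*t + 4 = 12*b^2 + 34*b + t*(-8*b - 20) + 10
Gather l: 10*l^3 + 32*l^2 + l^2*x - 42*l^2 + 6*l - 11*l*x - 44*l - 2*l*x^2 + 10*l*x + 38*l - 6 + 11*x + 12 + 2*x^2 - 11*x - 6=10*l^3 + l^2*(x - 10) + l*(-2*x^2 - x) + 2*x^2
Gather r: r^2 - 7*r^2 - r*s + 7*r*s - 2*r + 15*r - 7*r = -6*r^2 + r*(6*s + 6)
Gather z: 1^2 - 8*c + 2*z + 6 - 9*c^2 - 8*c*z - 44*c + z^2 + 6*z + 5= -9*c^2 - 52*c + z^2 + z*(8 - 8*c) + 12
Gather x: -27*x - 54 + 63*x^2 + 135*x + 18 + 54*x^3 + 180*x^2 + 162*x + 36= 54*x^3 + 243*x^2 + 270*x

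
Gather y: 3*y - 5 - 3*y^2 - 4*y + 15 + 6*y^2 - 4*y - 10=3*y^2 - 5*y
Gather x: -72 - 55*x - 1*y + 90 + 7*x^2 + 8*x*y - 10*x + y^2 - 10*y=7*x^2 + x*(8*y - 65) + y^2 - 11*y + 18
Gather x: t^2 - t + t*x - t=t^2 + t*x - 2*t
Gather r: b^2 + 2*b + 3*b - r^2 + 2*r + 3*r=b^2 + 5*b - r^2 + 5*r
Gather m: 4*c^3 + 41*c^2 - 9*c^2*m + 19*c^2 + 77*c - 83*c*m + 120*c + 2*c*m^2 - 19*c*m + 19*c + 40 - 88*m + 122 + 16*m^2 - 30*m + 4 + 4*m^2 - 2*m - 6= 4*c^3 + 60*c^2 + 216*c + m^2*(2*c + 20) + m*(-9*c^2 - 102*c - 120) + 160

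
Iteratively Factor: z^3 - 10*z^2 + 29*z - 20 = (z - 1)*(z^2 - 9*z + 20) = (z - 4)*(z - 1)*(z - 5)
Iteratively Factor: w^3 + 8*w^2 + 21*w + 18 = (w + 2)*(w^2 + 6*w + 9) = (w + 2)*(w + 3)*(w + 3)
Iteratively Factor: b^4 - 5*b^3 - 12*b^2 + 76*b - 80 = (b - 2)*(b^3 - 3*b^2 - 18*b + 40) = (b - 2)*(b + 4)*(b^2 - 7*b + 10) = (b - 5)*(b - 2)*(b + 4)*(b - 2)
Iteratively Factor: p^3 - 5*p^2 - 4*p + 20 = (p - 2)*(p^2 - 3*p - 10) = (p - 2)*(p + 2)*(p - 5)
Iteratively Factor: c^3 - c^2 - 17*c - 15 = (c + 3)*(c^2 - 4*c - 5) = (c - 5)*(c + 3)*(c + 1)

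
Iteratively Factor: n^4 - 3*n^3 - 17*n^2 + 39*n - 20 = (n - 1)*(n^3 - 2*n^2 - 19*n + 20) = (n - 1)*(n + 4)*(n^2 - 6*n + 5) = (n - 1)^2*(n + 4)*(n - 5)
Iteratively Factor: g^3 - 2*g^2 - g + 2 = (g - 1)*(g^2 - g - 2) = (g - 1)*(g + 1)*(g - 2)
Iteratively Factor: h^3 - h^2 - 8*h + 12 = (h - 2)*(h^2 + h - 6) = (h - 2)*(h + 3)*(h - 2)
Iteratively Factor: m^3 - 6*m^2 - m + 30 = (m - 3)*(m^2 - 3*m - 10) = (m - 5)*(m - 3)*(m + 2)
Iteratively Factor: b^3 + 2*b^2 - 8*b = (b - 2)*(b^2 + 4*b) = b*(b - 2)*(b + 4)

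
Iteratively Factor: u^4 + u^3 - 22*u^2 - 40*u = (u + 2)*(u^3 - u^2 - 20*u) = (u + 2)*(u + 4)*(u^2 - 5*u) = u*(u + 2)*(u + 4)*(u - 5)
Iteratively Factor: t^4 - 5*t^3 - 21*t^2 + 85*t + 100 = (t + 1)*(t^3 - 6*t^2 - 15*t + 100) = (t - 5)*(t + 1)*(t^2 - t - 20) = (t - 5)^2*(t + 1)*(t + 4)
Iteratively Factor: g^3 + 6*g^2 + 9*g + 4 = (g + 1)*(g^2 + 5*g + 4) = (g + 1)^2*(g + 4)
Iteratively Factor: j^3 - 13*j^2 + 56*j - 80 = (j - 4)*(j^2 - 9*j + 20) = (j - 4)^2*(j - 5)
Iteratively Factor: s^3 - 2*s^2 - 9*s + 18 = (s - 3)*(s^2 + s - 6) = (s - 3)*(s - 2)*(s + 3)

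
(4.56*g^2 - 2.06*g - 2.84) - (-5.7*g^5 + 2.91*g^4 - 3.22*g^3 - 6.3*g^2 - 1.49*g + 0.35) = 5.7*g^5 - 2.91*g^4 + 3.22*g^3 + 10.86*g^2 - 0.57*g - 3.19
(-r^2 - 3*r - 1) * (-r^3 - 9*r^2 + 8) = r^5 + 12*r^4 + 28*r^3 + r^2 - 24*r - 8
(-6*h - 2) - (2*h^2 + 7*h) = -2*h^2 - 13*h - 2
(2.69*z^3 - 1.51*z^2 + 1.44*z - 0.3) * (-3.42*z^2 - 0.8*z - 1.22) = -9.1998*z^5 + 3.0122*z^4 - 6.9986*z^3 + 1.7162*z^2 - 1.5168*z + 0.366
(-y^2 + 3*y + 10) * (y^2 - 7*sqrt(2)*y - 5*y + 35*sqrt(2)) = -y^4 + 8*y^3 + 7*sqrt(2)*y^3 - 56*sqrt(2)*y^2 - 5*y^2 - 50*y + 35*sqrt(2)*y + 350*sqrt(2)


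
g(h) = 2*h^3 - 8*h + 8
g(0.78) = 2.71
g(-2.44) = -1.53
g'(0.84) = -3.77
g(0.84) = 2.47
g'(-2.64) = 33.82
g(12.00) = 3368.00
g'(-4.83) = 131.97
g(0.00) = 8.00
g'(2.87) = 41.42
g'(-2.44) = 27.72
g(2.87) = 32.32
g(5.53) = 301.98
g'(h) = 6*h^2 - 8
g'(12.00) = 856.00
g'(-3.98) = 87.04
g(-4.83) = -178.72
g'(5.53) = 175.49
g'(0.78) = -4.35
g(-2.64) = -7.68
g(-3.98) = -86.25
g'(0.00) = -8.00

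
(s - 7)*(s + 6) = s^2 - s - 42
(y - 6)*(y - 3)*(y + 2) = y^3 - 7*y^2 + 36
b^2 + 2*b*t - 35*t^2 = (b - 5*t)*(b + 7*t)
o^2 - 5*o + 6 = (o - 3)*(o - 2)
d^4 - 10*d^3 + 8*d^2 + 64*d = d*(d - 8)*(d - 4)*(d + 2)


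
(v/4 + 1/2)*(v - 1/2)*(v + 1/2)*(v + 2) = v^4/4 + v^3 + 15*v^2/16 - v/4 - 1/4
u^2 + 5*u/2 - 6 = (u - 3/2)*(u + 4)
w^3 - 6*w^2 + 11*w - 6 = (w - 3)*(w - 2)*(w - 1)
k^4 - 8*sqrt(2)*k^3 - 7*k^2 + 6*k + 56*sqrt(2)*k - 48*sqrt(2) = (k - 2)*(k - 1)*(k + 3)*(k - 8*sqrt(2))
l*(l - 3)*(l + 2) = l^3 - l^2 - 6*l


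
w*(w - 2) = w^2 - 2*w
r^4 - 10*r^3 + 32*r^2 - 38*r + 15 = (r - 5)*(r - 3)*(r - 1)^2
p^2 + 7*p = p*(p + 7)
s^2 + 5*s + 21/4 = (s + 3/2)*(s + 7/2)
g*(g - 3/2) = g^2 - 3*g/2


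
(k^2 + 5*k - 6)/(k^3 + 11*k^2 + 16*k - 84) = (k - 1)/(k^2 + 5*k - 14)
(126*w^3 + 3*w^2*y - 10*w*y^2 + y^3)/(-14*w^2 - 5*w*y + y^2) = (-18*w^2 - 3*w*y + y^2)/(2*w + y)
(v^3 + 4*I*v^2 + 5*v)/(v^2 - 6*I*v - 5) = v*(v + 5*I)/(v - 5*I)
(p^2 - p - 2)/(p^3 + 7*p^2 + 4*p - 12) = (p^2 - p - 2)/(p^3 + 7*p^2 + 4*p - 12)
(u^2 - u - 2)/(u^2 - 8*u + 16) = (u^2 - u - 2)/(u^2 - 8*u + 16)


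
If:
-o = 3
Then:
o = -3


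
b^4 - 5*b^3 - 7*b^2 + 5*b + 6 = (b - 6)*(b - 1)*(b + 1)^2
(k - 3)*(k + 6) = k^2 + 3*k - 18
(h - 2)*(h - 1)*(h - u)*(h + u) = h^4 - 3*h^3 - h^2*u^2 + 2*h^2 + 3*h*u^2 - 2*u^2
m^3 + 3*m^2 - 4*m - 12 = (m - 2)*(m + 2)*(m + 3)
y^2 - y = y*(y - 1)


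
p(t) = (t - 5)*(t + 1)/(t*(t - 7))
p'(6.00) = -2.31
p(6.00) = -1.17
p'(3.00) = -0.22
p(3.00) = 0.67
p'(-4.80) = -0.05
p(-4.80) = 0.66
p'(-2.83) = -0.11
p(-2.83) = 0.52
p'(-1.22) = -0.51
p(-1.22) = 0.14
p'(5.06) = -0.64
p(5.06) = -0.04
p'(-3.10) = -0.10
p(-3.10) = 0.54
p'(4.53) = -0.41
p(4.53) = 0.23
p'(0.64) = -1.80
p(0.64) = 1.76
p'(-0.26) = -10.61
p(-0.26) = -2.06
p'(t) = (t - 5)/(t*(t - 7)) + (t + 1)/(t*(t - 7)) - (t - 5)*(t + 1)/(t*(t - 7)^2) - (t - 5)*(t + 1)/(t^2*(t - 7)) = (-3*t^2 + 10*t - 35)/(t^2*(t^2 - 14*t + 49))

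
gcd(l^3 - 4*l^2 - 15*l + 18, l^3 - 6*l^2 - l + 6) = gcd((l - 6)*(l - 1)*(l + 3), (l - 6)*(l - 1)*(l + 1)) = l^2 - 7*l + 6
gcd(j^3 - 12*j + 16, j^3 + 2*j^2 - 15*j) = 1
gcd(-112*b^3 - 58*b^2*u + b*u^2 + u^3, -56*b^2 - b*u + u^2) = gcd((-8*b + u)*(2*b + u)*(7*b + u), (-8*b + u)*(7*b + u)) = -56*b^2 - b*u + u^2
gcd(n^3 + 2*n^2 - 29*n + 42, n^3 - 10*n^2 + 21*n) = n - 3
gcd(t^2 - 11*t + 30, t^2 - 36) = t - 6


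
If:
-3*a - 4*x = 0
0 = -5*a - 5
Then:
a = -1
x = 3/4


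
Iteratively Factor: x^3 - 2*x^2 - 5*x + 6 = (x + 2)*(x^2 - 4*x + 3) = (x - 3)*(x + 2)*(x - 1)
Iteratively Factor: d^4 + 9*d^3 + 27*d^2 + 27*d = (d)*(d^3 + 9*d^2 + 27*d + 27) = d*(d + 3)*(d^2 + 6*d + 9) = d*(d + 3)^2*(d + 3)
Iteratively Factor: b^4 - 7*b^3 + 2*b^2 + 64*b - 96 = (b + 3)*(b^3 - 10*b^2 + 32*b - 32) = (b - 4)*(b + 3)*(b^2 - 6*b + 8) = (b - 4)*(b - 2)*(b + 3)*(b - 4)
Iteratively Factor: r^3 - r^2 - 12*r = (r + 3)*(r^2 - 4*r) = (r - 4)*(r + 3)*(r)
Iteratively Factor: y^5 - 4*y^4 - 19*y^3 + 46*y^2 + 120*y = (y - 5)*(y^4 + y^3 - 14*y^2 - 24*y) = y*(y - 5)*(y^3 + y^2 - 14*y - 24) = y*(y - 5)*(y + 3)*(y^2 - 2*y - 8) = y*(y - 5)*(y + 2)*(y + 3)*(y - 4)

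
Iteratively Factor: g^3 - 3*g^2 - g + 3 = (g - 3)*(g^2 - 1) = (g - 3)*(g - 1)*(g + 1)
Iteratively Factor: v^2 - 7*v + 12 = (v - 3)*(v - 4)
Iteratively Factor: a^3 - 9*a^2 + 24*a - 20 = (a - 2)*(a^2 - 7*a + 10) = (a - 5)*(a - 2)*(a - 2)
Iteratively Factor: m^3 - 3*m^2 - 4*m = (m - 4)*(m^2 + m) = m*(m - 4)*(m + 1)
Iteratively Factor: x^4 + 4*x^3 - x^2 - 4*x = (x + 1)*(x^3 + 3*x^2 - 4*x) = x*(x + 1)*(x^2 + 3*x - 4) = x*(x - 1)*(x + 1)*(x + 4)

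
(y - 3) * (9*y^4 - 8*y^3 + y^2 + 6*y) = 9*y^5 - 35*y^4 + 25*y^3 + 3*y^2 - 18*y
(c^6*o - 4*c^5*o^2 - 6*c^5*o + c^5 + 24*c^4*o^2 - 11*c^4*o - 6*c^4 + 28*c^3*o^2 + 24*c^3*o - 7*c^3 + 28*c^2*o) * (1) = c^6*o - 4*c^5*o^2 - 6*c^5*o + c^5 + 24*c^4*o^2 - 11*c^4*o - 6*c^4 + 28*c^3*o^2 + 24*c^3*o - 7*c^3 + 28*c^2*o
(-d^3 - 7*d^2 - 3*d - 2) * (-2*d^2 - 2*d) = 2*d^5 + 16*d^4 + 20*d^3 + 10*d^2 + 4*d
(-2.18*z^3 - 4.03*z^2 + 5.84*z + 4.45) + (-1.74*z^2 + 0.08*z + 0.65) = -2.18*z^3 - 5.77*z^2 + 5.92*z + 5.1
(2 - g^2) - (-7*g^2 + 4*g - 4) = 6*g^2 - 4*g + 6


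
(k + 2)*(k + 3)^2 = k^3 + 8*k^2 + 21*k + 18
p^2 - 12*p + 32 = (p - 8)*(p - 4)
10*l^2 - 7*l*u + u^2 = (-5*l + u)*(-2*l + u)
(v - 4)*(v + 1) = v^2 - 3*v - 4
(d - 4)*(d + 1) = d^2 - 3*d - 4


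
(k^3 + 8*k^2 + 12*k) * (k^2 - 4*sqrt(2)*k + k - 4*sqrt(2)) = k^5 - 4*sqrt(2)*k^4 + 9*k^4 - 36*sqrt(2)*k^3 + 20*k^3 - 80*sqrt(2)*k^2 + 12*k^2 - 48*sqrt(2)*k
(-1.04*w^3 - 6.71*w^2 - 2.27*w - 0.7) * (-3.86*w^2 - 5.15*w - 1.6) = 4.0144*w^5 + 31.2566*w^4 + 44.9827*w^3 + 25.1285*w^2 + 7.237*w + 1.12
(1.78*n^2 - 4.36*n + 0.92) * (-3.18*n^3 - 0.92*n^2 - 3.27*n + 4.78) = -5.6604*n^5 + 12.2272*n^4 - 4.735*n^3 + 21.9192*n^2 - 23.8492*n + 4.3976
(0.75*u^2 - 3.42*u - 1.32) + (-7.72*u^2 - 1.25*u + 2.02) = -6.97*u^2 - 4.67*u + 0.7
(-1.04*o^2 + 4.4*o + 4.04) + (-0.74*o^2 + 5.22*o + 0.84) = -1.78*o^2 + 9.62*o + 4.88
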